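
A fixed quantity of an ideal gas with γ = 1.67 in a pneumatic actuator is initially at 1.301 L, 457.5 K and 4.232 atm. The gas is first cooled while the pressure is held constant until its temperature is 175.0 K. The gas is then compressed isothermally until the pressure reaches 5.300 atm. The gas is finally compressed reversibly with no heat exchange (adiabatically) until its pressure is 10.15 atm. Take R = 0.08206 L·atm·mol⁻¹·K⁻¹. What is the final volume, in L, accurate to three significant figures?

V₄ ≈ 0.269 L

P constant ⇒ V ∝ T: P₂ = P₁; V₂ = V₁·(T₂/T₁) = 0.4977 L.
T constant ⇒ Boyle's law P V = const: T₃ = T₂; V₃ = V₂·(P₂/P₃) = 0.3974 L.
Reversible adiabatic, γ = 1.67: T₄ = T₃·(P₄/P₃)^((γ−1)/γ) = 227.1 K; V₄ = V₃·(P₃/P₄)^(1/γ) = 0.2693 L.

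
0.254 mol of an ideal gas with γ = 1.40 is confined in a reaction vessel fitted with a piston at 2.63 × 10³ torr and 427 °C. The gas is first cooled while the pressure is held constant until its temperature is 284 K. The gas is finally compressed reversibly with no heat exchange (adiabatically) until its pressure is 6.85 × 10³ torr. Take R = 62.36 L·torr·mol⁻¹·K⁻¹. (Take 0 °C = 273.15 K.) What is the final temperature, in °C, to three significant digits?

T₃ ≈ 100 °C

Convert: T₁ = 700.1 K.
From PV = nRT: V₁ = nRT₁/P₁ = 4.217 L.
P constant ⇒ V ∝ T: P₂ = P₁; V₂ = V₁·(T₂/T₁) = 1.710 L.
Adiabatic (γ = 1.40), T V^(γ−1) and P V^γ constant: T₃ = T₂·(P₃/P₂)^((γ−1)/γ) = 373.3 K; V₃ = V₂·(P₂/P₃)^(1/γ) = 0.8633 L.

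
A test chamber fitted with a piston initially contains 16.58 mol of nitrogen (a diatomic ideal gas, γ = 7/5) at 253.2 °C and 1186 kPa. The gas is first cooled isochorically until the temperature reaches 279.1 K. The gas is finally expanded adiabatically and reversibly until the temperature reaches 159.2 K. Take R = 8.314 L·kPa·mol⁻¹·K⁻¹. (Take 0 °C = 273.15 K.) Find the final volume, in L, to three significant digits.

V₃ ≈ 249 L

Convert: T₁ = 526.3 K.
From PV = nRT: V₁ = nRT₁/P₁ = 61.18 L.
V constant ⇒ P ∝ T: V₂ = V₁; P₂ = P₁·(T₂/T₁) = 628.9 kPa.
Reversible adiabatic, γ = 7/5: P₃ = P₂·(T₃/T₂)^(γ/(γ−1)) = 88.15 kPa; V₃ = V₂·(T₂/T₃)^(1/(γ−1)) = 249.0 L.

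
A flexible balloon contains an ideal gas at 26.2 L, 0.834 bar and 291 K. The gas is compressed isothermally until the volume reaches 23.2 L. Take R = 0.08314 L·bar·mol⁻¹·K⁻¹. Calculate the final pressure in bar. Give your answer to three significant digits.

P₂ ≈ 0.942 bar

T constant ⇒ Boyle's law P V = const: T₂ = T₁; P₂ = P₁·(V₁/V₂) = 0.9418 bar.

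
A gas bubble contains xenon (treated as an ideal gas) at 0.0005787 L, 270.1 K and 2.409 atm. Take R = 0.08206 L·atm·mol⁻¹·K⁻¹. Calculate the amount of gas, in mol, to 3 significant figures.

n ≈ 6.29e-05 mol

PV = nRT ⇒ n = PV/(RT) = (2.409 × 0.0005787) / (0.08206 × 270.1)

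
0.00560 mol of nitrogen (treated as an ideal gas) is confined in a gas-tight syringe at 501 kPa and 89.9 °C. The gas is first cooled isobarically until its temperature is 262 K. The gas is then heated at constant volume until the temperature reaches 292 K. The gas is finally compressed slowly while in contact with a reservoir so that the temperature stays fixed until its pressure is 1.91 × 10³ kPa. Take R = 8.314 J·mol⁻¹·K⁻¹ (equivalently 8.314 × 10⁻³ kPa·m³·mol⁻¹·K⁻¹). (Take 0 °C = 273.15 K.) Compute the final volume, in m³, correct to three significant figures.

V₄ ≈ 7.12e-06 m³

Convert: T₁ = 363.0 K.
From PV = nRT: V₁ = nRT₁/P₁ = 3.374e-05 m³.
Isobaric, so V/T is constant: P₂ = P₁; V₂ = V₁·(T₂/T₁) = 2.435e-05 m³.
V constant ⇒ P ∝ T: V₃ = V₂; P₃ = P₂·(T₃/T₂) = 558.4 kPa.
Isothermal, so P V is constant: T₄ = T₃; V₄ = V₃·(P₃/P₄) = 7.118e-06 m³.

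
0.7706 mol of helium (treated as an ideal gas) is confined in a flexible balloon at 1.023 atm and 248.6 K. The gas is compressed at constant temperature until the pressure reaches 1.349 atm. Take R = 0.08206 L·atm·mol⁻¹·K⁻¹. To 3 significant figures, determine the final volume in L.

V₂ ≈ 11.7 L

From PV = nRT: V₁ = nRT₁/P₁ = 15.37 L.
Isothermal, so P V is constant: T₂ = T₁; V₂ = V₁·(P₁/P₂) = 11.65 L.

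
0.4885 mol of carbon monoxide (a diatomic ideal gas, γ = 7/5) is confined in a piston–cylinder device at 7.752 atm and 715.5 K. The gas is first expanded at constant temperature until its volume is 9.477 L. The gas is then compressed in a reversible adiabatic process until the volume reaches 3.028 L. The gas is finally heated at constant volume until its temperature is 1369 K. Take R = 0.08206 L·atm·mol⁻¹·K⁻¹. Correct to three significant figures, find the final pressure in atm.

P₄ ≈ 18.1 atm

From PV = nRT: V₁ = nRT₁/P₁ = 3.700 L.
T constant ⇒ Boyle's law P V = const: T₂ = T₁; P₂ = P₁·(V₁/V₂) = 3.026 atm.
Reversible adiabatic, γ = 7/5: T₃ = T₂·(V₂/V₃)^(γ−1) = 1129 K; P₃ = P₂·(V₂/V₃)^γ = 14.95 atm.
Isochoric, so P/T is constant: V₄ = V₃; P₄ = P₃·(T₄/T₃) = 18.12 atm.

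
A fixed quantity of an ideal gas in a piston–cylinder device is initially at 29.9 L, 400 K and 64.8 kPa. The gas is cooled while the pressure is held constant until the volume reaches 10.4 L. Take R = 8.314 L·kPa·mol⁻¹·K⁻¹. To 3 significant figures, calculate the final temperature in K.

T₂ ≈ 139 K

Isobaric, so V/T is constant: P₂ = P₁; T₂ = T₁·(V₂/V₁) = 139.1 K.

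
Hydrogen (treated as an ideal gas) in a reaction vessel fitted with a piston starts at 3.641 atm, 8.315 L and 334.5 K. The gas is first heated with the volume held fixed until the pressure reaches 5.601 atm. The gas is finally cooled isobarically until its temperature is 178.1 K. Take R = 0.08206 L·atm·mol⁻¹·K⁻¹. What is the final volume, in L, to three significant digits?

Isochoric, so P/T is constant: V₂ = V₁; T₂ = T₁·(P₂/P₁) = 514.6 K.
Isobaric, so V/T is constant: P₃ = P₂; V₃ = V₂·(T₃/T₂) = 2.878 L.

V₃ ≈ 2.88 L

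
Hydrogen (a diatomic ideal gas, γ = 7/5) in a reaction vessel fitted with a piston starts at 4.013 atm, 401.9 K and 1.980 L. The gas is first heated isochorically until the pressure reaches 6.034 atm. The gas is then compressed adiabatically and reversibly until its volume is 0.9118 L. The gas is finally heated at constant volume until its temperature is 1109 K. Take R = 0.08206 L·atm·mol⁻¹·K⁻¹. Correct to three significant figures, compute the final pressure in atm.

Isochoric, so P/T is constant: V₂ = V₁; T₂ = T₁·(P₂/P₁) = 604.3 K.
Adiabatic (γ = 7/5), T V^(γ−1) and P V^γ constant: T₃ = T₂·(V₂/V₃)^(γ−1) = 824.1 K; P₃ = P₂·(V₂/V₃)^γ = 17.87 atm.
V constant ⇒ P ∝ T: V₄ = V₃; P₄ = P₃·(T₄/T₃) = 24.05 atm.

P₄ ≈ 24.0 atm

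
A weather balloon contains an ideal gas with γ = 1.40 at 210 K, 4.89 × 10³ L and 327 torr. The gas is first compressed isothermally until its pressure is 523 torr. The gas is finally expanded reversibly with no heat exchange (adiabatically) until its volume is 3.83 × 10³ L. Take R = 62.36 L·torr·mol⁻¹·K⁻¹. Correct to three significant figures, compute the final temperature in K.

Isothermal, so P V is constant: T₂ = T₁; V₂ = V₁·(P₁/P₂) = 3057 L.
Adiabatic (γ = 1.40), T V^(γ−1) and P V^γ constant: T₃ = T₂·(V₂/V₃)^(γ−1) = 191.9 K; P₃ = P₂·(V₂/V₃)^γ = 381.5 torr.

T₃ ≈ 192 K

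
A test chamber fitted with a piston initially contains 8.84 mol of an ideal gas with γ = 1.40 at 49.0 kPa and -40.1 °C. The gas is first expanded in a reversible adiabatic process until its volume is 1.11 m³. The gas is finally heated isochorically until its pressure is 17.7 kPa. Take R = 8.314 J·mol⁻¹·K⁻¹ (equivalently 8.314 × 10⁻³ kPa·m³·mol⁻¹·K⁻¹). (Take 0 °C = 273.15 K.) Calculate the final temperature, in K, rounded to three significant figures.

Convert: T₁ = 233.0 K.
From PV = nRT: V₁ = nRT₁/P₁ = 0.3496 m³.
Reversible adiabatic, γ = 1.40: T₂ = T₁·(V₁/V₂)^(γ−1) = 146.8 K; P₂ = P₁·(V₁/V₂)^γ = 9.720 kPa.
V constant ⇒ P ∝ T: V₃ = V₂; T₃ = T₂·(P₃/P₂) = 267.3 K.

T₃ ≈ 267 K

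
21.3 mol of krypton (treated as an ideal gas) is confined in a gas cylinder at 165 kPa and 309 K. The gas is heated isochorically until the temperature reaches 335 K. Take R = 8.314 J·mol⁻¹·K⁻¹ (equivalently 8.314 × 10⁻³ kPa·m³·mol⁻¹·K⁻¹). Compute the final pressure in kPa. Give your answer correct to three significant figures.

From PV = nRT: V₁ = nRT₁/P₁ = 0.3316 m³.
Isochoric, so P/T is constant: V₂ = V₁; P₂ = P₁·(T₂/T₁) = 178.9 kPa.

P₂ ≈ 179 kPa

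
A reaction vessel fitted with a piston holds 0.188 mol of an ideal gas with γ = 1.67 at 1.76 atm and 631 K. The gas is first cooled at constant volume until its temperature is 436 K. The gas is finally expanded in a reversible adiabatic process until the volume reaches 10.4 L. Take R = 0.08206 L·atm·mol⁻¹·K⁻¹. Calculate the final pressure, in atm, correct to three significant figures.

From PV = nRT: V₁ = nRT₁/P₁ = 5.531 L.
V constant ⇒ P ∝ T: V₂ = V₁; P₂ = P₁·(T₂/T₁) = 1.216 atm.
Reversible adiabatic, γ = 1.67: T₃ = T₂·(V₂/V₃)^(γ−1) = 285.6 K; P₃ = P₂·(V₂/V₃)^γ = 0.4237 atm.

P₃ ≈ 0.424 atm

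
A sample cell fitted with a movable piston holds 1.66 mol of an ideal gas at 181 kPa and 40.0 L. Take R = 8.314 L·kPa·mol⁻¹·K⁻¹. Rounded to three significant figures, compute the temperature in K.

PV = nRT ⇒ T = PV/(nR) = (181 × 40.0) / (1.66 × 8.314)

T ≈ 525 K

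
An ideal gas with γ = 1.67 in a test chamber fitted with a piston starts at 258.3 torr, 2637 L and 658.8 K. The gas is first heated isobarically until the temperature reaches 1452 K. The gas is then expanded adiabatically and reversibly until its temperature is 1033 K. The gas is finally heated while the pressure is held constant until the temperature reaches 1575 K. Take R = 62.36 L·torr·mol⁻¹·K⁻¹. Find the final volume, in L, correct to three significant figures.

P constant ⇒ V ∝ T: P₂ = P₁; V₂ = V₁·(T₂/T₁) = 5812 L.
Adiabatic (γ = 1.67), T V^(γ−1) and P V^γ constant: P₃ = P₂·(T₃/T₂)^(γ/(γ−1)) = 110.6 torr; V₃ = V₂·(T₂/T₃)^(1/(γ−1)) = 9661 L.
P constant ⇒ V ∝ T: P₄ = P₃; V₄ = V₃·(T₄/T₃) = 1.473e+04 L.

V₄ ≈ 1.47e+04 L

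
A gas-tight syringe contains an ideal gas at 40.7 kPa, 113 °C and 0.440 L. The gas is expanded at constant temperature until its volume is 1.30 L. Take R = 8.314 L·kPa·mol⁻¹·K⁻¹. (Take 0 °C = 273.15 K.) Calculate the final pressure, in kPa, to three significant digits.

Convert: T₁ = 386.1 K.
T constant ⇒ Boyle's law P V = const: T₂ = T₁; P₂ = P₁·(V₁/V₂) = 13.78 kPa.

P₂ ≈ 13.8 kPa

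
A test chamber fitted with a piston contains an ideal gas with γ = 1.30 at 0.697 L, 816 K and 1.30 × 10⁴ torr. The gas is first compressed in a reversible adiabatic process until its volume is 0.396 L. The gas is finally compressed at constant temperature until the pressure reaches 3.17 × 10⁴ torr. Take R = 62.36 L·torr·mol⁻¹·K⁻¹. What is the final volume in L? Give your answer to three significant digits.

Reversible adiabatic, γ = 1.30: T₂ = T₁·(V₁/V₂)^(γ−1) = 966.8 K; P₂ = P₁·(V₁/V₂)^γ = 2.711e+04 torr.
T constant ⇒ Boyle's law P V = const: T₃ = T₂; V₃ = V₂·(P₂/P₃) = 0.3387 L.

V₃ ≈ 0.339 L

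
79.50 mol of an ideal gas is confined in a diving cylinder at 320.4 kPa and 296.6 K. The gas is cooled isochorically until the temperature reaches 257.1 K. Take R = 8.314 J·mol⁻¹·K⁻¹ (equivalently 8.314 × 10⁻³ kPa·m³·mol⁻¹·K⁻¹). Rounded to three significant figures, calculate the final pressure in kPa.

P₂ ≈ 278 kPa

From PV = nRT: V₁ = nRT₁/P₁ = 0.6119 m³.
Isochoric, so P/T is constant: V₂ = V₁; P₂ = P₁·(T₂/T₁) = 277.7 kPa.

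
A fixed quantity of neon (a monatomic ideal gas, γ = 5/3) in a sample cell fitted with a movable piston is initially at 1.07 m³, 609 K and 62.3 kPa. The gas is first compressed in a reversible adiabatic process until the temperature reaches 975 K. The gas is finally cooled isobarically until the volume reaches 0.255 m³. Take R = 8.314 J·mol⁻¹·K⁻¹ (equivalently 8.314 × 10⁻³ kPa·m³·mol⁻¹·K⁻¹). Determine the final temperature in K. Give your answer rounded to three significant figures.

Reversible adiabatic, γ = 5/3: P₂ = P₁·(T₂/T₁)^(γ/(γ−1)) = 202.0 kPa; V₂ = V₁·(T₁/T₂)^(1/(γ−1)) = 0.5282 m³.
P constant ⇒ V ∝ T: P₃ = P₂; T₃ = T₂·(V₃/V₂) = 470.7 K.

T₃ ≈ 471 K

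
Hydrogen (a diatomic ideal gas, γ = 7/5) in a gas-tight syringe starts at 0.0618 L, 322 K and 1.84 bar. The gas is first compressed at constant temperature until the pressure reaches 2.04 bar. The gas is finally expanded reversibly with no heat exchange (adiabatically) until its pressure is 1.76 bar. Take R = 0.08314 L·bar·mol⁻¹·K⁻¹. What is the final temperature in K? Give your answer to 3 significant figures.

Isothermal, so P V is constant: T₂ = T₁; V₂ = V₁·(P₁/P₂) = 0.05574 L.
Adiabatic (γ = 7/5), T V^(γ−1) and P V^γ constant: T₃ = T₂·(P₃/P₂)^((γ−1)/γ) = 308.7 K; V₃ = V₂·(P₂/P₃)^(1/γ) = 0.06194 L.

T₃ ≈ 309 K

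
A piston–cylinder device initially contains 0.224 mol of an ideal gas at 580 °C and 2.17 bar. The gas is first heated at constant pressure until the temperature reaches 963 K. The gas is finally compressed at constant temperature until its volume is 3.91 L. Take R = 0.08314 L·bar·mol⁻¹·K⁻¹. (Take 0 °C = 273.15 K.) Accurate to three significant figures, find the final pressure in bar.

Convert: T₁ = 853.1 K.
From PV = nRT: V₁ = nRT₁/P₁ = 7.322 L.
Isobaric, so V/T is constant: P₂ = P₁; V₂ = V₁·(T₂/T₁) = 8.265 L.
T constant ⇒ Boyle's law P V = const: T₃ = T₂; P₃ = P₂·(V₂/V₃) = 4.587 bar.

P₃ ≈ 4.59 bar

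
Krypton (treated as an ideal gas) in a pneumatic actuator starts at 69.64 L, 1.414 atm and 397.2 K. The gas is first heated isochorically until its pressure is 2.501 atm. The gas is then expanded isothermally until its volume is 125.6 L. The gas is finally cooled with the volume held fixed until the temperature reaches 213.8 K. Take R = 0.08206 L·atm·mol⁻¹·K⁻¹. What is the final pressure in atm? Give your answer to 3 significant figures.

V constant ⇒ P ∝ T: V₂ = V₁; T₂ = T₁·(P₂/P₁) = 702.5 K.
T constant ⇒ Boyle's law P V = const: T₃ = T₂; P₃ = P₂·(V₂/V₃) = 1.387 atm.
Isochoric, so P/T is constant: V₄ = V₃; P₄ = P₃·(T₄/T₃) = 0.4220 atm.

P₄ ≈ 0.422 atm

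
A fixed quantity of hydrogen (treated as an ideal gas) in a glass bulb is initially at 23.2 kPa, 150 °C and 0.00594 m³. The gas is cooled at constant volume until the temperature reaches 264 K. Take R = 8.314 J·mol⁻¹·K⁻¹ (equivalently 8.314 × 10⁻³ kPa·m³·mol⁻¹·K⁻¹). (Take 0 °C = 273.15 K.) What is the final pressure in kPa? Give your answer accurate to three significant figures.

Convert: T₁ = 423.1 K.
V constant ⇒ P ∝ T: V₂ = V₁; P₂ = P₁·(T₂/T₁) = 14.47 kPa.

P₂ ≈ 14.5 kPa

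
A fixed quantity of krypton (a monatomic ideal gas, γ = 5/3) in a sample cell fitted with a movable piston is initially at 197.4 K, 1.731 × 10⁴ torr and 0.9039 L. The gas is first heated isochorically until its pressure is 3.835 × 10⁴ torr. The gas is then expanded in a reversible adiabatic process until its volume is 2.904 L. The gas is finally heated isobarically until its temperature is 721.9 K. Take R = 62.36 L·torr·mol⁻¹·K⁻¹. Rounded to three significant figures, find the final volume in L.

V₄ ≈ 10.4 L

Isochoric, so P/T is constant: V₂ = V₁; T₂ = T₁·(P₂/P₁) = 437.3 K.
Adiabatic (γ = 5/3), T V^(γ−1) and P V^γ constant: T₃ = T₂·(V₂/V₃)^(γ−1) = 200.9 K; P₃ = P₂·(V₂/V₃)^γ = 5482 torr.
Isobaric, so V/T is constant: P₄ = P₃; V₄ = V₃·(T₄/T₃) = 10.44 L.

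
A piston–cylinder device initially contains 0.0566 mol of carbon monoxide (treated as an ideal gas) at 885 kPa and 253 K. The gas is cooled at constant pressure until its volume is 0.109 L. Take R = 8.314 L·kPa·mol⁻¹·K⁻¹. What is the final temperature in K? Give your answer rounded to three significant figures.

T₂ ≈ 205 K

From PV = nRT: V₁ = nRT₁/P₁ = 0.1345 L.
P constant ⇒ V ∝ T: P₂ = P₁; T₂ = T₁·(V₂/V₁) = 205.0 K.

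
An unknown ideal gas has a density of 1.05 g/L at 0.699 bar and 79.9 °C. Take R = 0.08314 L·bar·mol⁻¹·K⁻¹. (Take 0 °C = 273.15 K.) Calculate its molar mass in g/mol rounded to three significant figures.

M ≈ 44.1 g/mol

ρ = PM/(RT) ⇒ M = ρRT/P = (1.05 × 0.08314 × 353.0) / 0.699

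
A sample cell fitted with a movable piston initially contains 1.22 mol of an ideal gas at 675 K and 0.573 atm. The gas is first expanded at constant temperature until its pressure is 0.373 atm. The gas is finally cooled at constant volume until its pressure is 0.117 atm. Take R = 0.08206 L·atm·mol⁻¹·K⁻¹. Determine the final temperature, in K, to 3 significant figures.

From PV = nRT: V₁ = nRT₁/P₁ = 117.9 L.
T constant ⇒ Boyle's law P V = const: T₂ = T₁; V₂ = V₁·(P₁/P₂) = 181.2 L.
Isochoric, so P/T is constant: V₃ = V₂; T₃ = T₂·(P₃/P₂) = 211.7 K.

T₃ ≈ 212 K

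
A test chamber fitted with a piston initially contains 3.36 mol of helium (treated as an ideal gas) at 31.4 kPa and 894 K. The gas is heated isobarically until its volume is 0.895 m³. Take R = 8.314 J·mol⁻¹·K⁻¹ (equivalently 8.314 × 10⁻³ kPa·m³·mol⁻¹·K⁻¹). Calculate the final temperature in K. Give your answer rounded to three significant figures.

From PV = nRT: V₁ = nRT₁/P₁ = 0.7953 m³.
P constant ⇒ V ∝ T: P₂ = P₁; T₂ = T₁·(V₂/V₁) = 1006 K.

T₂ ≈ 1.01e+03 K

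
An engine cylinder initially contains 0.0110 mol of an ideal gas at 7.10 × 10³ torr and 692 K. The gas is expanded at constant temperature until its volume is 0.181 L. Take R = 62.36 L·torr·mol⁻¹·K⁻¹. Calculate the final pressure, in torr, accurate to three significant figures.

P₂ ≈ 2.62e+03 torr

From PV = nRT: V₁ = nRT₁/P₁ = 0.06686 L.
T constant ⇒ Boyle's law P V = const: T₂ = T₁; P₂ = P₁·(V₁/V₂) = 2623 torr.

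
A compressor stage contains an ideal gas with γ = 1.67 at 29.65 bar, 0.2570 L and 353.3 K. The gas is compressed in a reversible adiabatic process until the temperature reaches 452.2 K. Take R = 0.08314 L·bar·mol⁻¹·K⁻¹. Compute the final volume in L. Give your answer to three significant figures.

Reversible adiabatic, γ = 1.67: P₂ = P₁·(T₂/T₁)^(γ/(γ−1)) = 54.85 bar; V₂ = V₁·(T₁/T₂)^(1/(γ−1)) = 0.1778 L.

V₂ ≈ 0.178 L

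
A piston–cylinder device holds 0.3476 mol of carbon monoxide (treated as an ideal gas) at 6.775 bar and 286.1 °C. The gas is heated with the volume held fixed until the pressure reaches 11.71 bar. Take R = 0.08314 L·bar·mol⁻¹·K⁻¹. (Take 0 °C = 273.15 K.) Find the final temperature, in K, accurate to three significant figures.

T₂ ≈ 967 K

Convert: T₁ = 559.2 K.
From PV = nRT: V₁ = nRT₁/P₁ = 2.386 L.
Isochoric, so P/T is constant: V₂ = V₁; T₂ = T₁·(P₂/P₁) = 966.6 K.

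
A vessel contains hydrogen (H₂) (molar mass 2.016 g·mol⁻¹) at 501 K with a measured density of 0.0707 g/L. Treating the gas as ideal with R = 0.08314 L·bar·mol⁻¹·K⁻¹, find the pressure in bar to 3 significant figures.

P ≈ 1.46 bar

ρ = PM/(RT) ⇒ P = ρRT/M = (0.0707 × 0.08314 × 501.0) / 2.016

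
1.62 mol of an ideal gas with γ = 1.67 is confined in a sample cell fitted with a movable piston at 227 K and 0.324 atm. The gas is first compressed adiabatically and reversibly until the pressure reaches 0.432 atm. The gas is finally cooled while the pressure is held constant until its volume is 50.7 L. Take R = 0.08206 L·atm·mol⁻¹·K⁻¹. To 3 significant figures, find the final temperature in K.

T₃ ≈ 165 K

From PV = nRT: V₁ = nRT₁/P₁ = 93.14 L.
Adiabatic (γ = 1.67), T V^(γ−1) and P V^γ constant: T₂ = T₁·(P₂/P₁)^((γ−1)/γ) = 254.8 K; V₂ = V₁·(P₁/P₂)^(1/γ) = 78.40 L.
Isobaric, so V/T is constant: P₃ = P₂; T₃ = T₂·(V₃/V₂) = 164.8 K.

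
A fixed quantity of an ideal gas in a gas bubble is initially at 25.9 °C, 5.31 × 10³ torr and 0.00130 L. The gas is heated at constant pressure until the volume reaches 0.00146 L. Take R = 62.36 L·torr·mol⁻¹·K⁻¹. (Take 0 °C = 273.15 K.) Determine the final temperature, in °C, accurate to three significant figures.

Convert: T₁ = 299.0 K.
Isobaric, so V/T is constant: P₂ = P₁; T₂ = T₁·(V₂/V₁) = 335.9 K.

T₂ ≈ 62.7 °C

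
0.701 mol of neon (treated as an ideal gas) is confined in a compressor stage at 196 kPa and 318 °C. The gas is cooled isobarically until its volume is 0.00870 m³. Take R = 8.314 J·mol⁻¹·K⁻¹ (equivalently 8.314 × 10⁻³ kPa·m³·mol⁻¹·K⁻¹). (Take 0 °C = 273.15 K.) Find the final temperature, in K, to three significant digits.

T₂ ≈ 293 K

Convert: T₁ = 591.1 K.
From PV = nRT: V₁ = nRT₁/P₁ = 0.01758 m³.
Isobaric, so V/T is constant: P₂ = P₁; T₂ = T₁·(V₂/V₁) = 292.6 K.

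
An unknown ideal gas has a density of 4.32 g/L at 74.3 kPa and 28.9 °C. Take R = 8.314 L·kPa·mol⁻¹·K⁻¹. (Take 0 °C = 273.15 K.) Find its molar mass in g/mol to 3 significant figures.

ρ = PM/(RT) ⇒ M = ρRT/P = (4.32 × 8.314 × 302.0) / 74.3

M ≈ 146 g/mol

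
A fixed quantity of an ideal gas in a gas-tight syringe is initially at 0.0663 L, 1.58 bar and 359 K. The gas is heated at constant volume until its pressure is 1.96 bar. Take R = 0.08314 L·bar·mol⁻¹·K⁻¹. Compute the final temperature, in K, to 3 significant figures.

T₂ ≈ 445 K

V constant ⇒ P ∝ T: V₂ = V₁; T₂ = T₁·(P₂/P₁) = 445.3 K.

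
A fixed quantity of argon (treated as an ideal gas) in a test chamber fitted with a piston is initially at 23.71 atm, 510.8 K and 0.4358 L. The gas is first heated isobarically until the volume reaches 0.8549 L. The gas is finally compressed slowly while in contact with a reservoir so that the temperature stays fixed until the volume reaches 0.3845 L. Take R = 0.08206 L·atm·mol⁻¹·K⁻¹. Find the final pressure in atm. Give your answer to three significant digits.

P constant ⇒ V ∝ T: P₂ = P₁; T₂ = T₁·(V₂/V₁) = 1002 K.
T constant ⇒ Boyle's law P V = const: T₃ = T₂; P₃ = P₂·(V₂/V₃) = 52.72 atm.

P₃ ≈ 52.7 atm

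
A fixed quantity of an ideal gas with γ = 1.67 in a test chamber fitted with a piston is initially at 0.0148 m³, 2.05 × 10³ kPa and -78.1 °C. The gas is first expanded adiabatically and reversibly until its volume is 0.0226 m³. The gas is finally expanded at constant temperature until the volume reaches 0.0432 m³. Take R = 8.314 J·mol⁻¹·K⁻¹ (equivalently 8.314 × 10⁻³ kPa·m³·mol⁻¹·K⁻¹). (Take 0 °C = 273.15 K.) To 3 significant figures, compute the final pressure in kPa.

Convert: T₁ = 195.0 K.
Adiabatic (γ = 1.67), T V^(γ−1) and P V^γ constant: T₂ = T₁·(V₁/V₂)^(γ−1) = 146.9 K; P₂ = P₁·(V₁/V₂)^γ = 1011 kPa.
Isothermal, so P V is constant: T₃ = T₂; P₃ = P₂·(V₂/V₃) = 528.9 kPa.

P₃ ≈ 529 kPa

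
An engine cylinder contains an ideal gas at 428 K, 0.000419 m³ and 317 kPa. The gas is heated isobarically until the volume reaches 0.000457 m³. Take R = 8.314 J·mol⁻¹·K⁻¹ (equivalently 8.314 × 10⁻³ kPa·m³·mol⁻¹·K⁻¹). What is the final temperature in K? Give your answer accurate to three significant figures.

T₂ ≈ 467 K

Isobaric, so V/T is constant: P₂ = P₁; T₂ = T₁·(V₂/V₁) = 466.8 K.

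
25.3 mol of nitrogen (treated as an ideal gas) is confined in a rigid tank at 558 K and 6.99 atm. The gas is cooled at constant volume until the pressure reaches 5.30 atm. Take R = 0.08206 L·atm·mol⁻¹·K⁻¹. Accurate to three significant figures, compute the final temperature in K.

From PV = nRT: V₁ = nRT₁/P₁ = 165.7 L.
Isochoric, so P/T is constant: V₂ = V₁; T₂ = T₁·(P₂/P₁) = 423.1 K.

T₂ ≈ 423 K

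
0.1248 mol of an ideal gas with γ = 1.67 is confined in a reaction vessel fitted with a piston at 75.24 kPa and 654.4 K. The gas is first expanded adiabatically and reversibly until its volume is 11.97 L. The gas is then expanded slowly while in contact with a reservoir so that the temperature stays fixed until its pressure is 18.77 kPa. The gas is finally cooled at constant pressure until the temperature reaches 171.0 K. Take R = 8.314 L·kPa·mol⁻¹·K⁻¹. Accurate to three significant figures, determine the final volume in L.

From PV = nRT: V₁ = nRT₁/P₁ = 9.024 L.
Reversible adiabatic, γ = 1.67: T₂ = T₁·(V₁/V₂)^(γ−1) = 541.6 K; P₂ = P₁·(V₁/V₂)^γ = 46.94 kPa.
T constant ⇒ Boyle's law P V = const: T₃ = T₂; V₃ = V₂·(P₂/P₃) = 29.94 L.
Isobaric, so V/T is constant: P₄ = P₃; V₄ = V₃·(T₄/T₃) = 9.453 L.

V₄ ≈ 9.45 L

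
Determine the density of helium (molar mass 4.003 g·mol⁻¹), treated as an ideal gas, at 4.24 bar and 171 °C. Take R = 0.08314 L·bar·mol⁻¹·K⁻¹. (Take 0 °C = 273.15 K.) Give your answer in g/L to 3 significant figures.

ρ ≈ 0.460 g/L

ρ = PM/(RT) = (4.24 × 4.003) / (0.08314 × 444.1)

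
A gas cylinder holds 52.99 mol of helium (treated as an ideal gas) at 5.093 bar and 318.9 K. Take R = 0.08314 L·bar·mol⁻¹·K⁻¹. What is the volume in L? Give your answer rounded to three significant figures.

V ≈ 276 L

PV = nRT ⇒ V = nRT/P = (52.99 × 0.08314 × 318.9) / 5.093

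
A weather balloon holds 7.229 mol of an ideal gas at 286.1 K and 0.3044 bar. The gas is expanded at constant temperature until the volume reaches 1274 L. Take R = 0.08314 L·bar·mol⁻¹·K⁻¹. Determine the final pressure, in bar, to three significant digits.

P₂ ≈ 0.135 bar

From PV = nRT: V₁ = nRT₁/P₁ = 564.9 L.
Isothermal, so P V is constant: T₂ = T₁; P₂ = P₁·(V₁/V₂) = 0.1350 bar.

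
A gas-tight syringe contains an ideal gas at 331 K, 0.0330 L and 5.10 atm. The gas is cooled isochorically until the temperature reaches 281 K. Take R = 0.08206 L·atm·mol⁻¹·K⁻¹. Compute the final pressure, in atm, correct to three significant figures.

P₂ ≈ 4.33 atm

Isochoric, so P/T is constant: V₂ = V₁; P₂ = P₁·(T₂/T₁) = 4.330 atm.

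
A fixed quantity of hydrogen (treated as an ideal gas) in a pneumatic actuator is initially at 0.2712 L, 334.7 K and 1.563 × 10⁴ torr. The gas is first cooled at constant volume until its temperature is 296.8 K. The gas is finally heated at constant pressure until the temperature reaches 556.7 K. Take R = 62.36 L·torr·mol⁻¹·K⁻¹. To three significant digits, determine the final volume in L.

V₃ ≈ 0.509 L

V constant ⇒ P ∝ T: V₂ = V₁; P₂ = P₁·(T₂/T₁) = 1.386e+04 torr.
P constant ⇒ V ∝ T: P₃ = P₂; V₃ = V₂·(T₃/T₂) = 0.5087 L.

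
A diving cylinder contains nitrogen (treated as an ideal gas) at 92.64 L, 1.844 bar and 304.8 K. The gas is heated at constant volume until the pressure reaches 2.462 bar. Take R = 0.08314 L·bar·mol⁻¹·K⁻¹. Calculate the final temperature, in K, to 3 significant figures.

V constant ⇒ P ∝ T: V₂ = V₁; T₂ = T₁·(P₂/P₁) = 407.0 K.

T₂ ≈ 407 K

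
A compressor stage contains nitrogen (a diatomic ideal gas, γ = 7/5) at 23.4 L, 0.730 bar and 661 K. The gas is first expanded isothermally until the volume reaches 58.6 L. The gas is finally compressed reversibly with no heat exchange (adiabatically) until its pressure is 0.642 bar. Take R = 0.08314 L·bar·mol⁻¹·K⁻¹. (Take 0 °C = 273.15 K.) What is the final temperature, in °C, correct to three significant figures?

T₃ ≈ 555 °C

T constant ⇒ Boyle's law P V = const: T₂ = T₁; P₂ = P₁·(V₁/V₂) = 0.2915 bar.
Adiabatic (γ = 7/5), T V^(γ−1) and P V^γ constant: T₃ = T₂·(P₃/P₂)^((γ−1)/γ) = 828.3 K; V₃ = V₂·(P₂/P₃)^(1/γ) = 33.34 L.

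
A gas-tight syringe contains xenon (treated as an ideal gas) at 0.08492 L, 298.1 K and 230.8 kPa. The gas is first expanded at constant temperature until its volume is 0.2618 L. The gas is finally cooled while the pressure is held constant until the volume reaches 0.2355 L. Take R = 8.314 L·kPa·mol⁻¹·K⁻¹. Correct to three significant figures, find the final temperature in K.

T₃ ≈ 268 K

Isothermal, so P V is constant: T₂ = T₁; P₂ = P₁·(V₁/V₂) = 74.86 kPa.
P constant ⇒ V ∝ T: P₃ = P₂; T₃ = T₂·(V₃/V₂) = 268.2 K.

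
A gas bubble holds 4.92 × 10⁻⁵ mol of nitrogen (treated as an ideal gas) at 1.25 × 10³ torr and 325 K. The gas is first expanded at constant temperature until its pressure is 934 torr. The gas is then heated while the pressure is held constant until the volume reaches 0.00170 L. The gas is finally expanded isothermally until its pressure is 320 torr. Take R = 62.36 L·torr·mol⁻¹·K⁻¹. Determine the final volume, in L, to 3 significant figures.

V₄ ≈ 0.00496 L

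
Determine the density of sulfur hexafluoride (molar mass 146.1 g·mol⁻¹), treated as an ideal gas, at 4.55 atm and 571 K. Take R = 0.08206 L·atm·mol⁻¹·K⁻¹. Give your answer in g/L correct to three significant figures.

ρ = PM/(RT) = (4.55 × 146.1) / (0.08206 × 571.0)

ρ ≈ 14.2 g/L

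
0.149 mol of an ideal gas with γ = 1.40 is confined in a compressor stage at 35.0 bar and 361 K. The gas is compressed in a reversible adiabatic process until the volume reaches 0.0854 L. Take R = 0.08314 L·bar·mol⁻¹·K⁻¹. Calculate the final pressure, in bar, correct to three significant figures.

P₂ ≈ 61.5 bar

From PV = nRT: V₁ = nRT₁/P₁ = 0.1278 L.
Reversible adiabatic, γ = 1.40: T₂ = T₁·(V₁/V₂)^(γ−1) = 424.1 K; P₂ = P₁·(V₁/V₂)^γ = 61.52 bar.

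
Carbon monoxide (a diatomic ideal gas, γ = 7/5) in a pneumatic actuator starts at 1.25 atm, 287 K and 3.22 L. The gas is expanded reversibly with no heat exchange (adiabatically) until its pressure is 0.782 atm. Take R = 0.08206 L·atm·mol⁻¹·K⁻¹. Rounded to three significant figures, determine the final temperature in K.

Adiabatic (γ = 7/5), T V^(γ−1) and P V^γ constant: T₂ = T₁·(P₂/P₁)^((γ−1)/γ) = 251.0 K; V₂ = V₁·(P₁/P₂)^(1/γ) = 4.502 L.

T₂ ≈ 251 K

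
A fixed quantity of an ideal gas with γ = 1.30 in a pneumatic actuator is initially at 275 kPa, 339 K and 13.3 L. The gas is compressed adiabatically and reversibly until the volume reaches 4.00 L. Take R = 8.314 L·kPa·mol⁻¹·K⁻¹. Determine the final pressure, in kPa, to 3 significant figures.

P₂ ≈ 1.31e+03 kPa

Adiabatic (γ = 1.30), T V^(γ−1) and P V^γ constant: T₂ = T₁·(V₁/V₂)^(γ−1) = 486.1 K; P₂ = P₁·(V₁/V₂)^γ = 1311 kPa.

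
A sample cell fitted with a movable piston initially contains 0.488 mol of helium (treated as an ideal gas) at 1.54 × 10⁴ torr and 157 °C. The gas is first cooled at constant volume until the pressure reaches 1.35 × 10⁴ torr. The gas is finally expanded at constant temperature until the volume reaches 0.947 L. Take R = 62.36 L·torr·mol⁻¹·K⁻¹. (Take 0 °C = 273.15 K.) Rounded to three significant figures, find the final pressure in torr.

Convert: T₁ = 430.1 K.
From PV = nRT: V₁ = nRT₁/P₁ = 0.8500 L.
V constant ⇒ P ∝ T: V₂ = V₁; T₂ = T₁·(P₂/P₁) = 377.1 K.
Isothermal, so P V is constant: T₃ = T₂; P₃ = P₂·(V₂/V₃) = 1.212e+04 torr.

P₃ ≈ 1.21e+04 torr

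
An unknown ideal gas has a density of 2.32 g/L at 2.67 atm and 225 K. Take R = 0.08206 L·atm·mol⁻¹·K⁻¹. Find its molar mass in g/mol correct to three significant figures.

M ≈ 16.0 g/mol

ρ = PM/(RT) ⇒ M = ρRT/P = (2.32 × 0.08206 × 225.0) / 2.67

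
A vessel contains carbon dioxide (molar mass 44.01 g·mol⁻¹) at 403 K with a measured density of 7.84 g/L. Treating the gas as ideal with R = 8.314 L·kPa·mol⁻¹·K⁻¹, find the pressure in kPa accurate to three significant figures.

P ≈ 597 kPa

ρ = PM/(RT) ⇒ P = ρRT/M = (7.84 × 8.314 × 403.0) / 44.01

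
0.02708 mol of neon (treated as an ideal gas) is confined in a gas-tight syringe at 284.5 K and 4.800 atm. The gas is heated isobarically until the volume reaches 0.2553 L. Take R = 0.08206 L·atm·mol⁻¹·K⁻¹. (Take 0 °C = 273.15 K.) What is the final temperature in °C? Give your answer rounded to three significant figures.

From PV = nRT: V₁ = nRT₁/P₁ = 0.1317 L.
P constant ⇒ V ∝ T: P₂ = P₁; T₂ = T₁·(V₂/V₁) = 551.5 K.

T₂ ≈ 278 °C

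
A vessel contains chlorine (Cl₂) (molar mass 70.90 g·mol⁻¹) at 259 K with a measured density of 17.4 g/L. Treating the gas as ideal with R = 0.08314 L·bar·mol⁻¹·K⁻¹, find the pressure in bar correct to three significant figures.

P ≈ 5.28 bar

ρ = PM/(RT) ⇒ P = ρRT/M = (17.4 × 0.08314 × 259.0) / 70.90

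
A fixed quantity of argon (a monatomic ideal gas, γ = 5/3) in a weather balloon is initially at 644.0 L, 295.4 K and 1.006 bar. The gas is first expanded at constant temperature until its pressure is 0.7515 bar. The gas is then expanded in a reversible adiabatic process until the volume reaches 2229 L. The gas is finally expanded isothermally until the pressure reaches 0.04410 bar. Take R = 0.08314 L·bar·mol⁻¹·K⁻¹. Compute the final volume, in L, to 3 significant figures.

V₄ ≈ 7.80e+03 L

T constant ⇒ Boyle's law P V = const: T₂ = T₁; V₂ = V₁·(P₁/P₂) = 862.1 L.
Adiabatic (γ = 5/3), T V^(γ−1) and P V^γ constant: T₃ = T₂·(V₂/V₃)^(γ−1) = 156.8 K; P₃ = P₂·(V₂/V₃)^γ = 0.1543 bar.
T constant ⇒ Boyle's law P V = const: T₄ = T₃; V₄ = V₃·(P₃/P₄) = 7798 L.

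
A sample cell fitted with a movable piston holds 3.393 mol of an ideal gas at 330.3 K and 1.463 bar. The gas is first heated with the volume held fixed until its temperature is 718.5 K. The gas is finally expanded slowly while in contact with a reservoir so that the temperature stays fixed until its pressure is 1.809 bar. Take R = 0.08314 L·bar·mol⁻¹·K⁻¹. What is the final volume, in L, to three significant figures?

From PV = nRT: V₁ = nRT₁/P₁ = 63.69 L.
V constant ⇒ P ∝ T: V₂ = V₁; P₂ = P₁·(T₂/T₁) = 3.182 bar.
T constant ⇒ Boyle's law P V = const: T₃ = T₂; V₃ = V₂·(P₂/P₃) = 112.0 L.

V₃ ≈ 112 L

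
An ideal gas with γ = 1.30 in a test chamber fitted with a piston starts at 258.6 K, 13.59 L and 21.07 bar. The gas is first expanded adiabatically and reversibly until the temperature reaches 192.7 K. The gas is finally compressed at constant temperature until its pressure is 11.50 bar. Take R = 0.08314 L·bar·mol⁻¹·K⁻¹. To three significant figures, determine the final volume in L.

V₃ ≈ 18.6 L

Adiabatic (γ = 1.30), T V^(γ−1) and P V^γ constant: P₂ = P₁·(T₂/T₁)^(γ/(γ−1)) = 5.890 bar; V₂ = V₁·(T₁/T₂)^(1/(γ−1)) = 36.23 L.
T constant ⇒ Boyle's law P V = const: T₃ = T₂; V₃ = V₂·(P₂/P₃) = 18.55 L.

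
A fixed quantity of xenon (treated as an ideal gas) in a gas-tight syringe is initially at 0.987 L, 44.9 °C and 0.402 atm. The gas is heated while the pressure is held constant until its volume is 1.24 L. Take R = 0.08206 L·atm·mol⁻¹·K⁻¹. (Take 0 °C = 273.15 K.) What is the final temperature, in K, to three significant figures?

Convert: T₁ = 318.0 K.
P constant ⇒ V ∝ T: P₂ = P₁; T₂ = T₁·(V₂/V₁) = 399.6 K.

T₂ ≈ 400 K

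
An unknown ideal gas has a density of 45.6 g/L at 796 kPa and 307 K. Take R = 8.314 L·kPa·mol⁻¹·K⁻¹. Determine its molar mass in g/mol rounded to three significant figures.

ρ = PM/(RT) ⇒ M = ρRT/P = (45.6 × 8.314 × 307.0) / 796

M ≈ 146 g/mol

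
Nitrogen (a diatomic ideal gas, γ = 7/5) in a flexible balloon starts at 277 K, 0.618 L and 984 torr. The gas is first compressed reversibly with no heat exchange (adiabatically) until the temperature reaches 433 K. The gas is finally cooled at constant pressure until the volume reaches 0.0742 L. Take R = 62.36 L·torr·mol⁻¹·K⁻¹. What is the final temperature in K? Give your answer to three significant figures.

T₃ ≈ 159 K

Reversible adiabatic, γ = 7/5: P₂ = P₁·(T₂/T₁)^(γ/(γ−1)) = 4699 torr; V₂ = V₁·(T₁/T₂)^(1/(γ−1)) = 0.2023 L.
P constant ⇒ V ∝ T: P₃ = P₂; T₃ = T₂·(V₃/V₂) = 158.8 K.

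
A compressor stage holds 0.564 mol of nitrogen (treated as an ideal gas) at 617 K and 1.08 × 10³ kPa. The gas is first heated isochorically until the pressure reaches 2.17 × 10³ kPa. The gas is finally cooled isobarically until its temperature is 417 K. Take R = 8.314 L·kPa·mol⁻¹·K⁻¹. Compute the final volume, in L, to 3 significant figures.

V₃ ≈ 0.901 L

From PV = nRT: V₁ = nRT₁/P₁ = 2.679 L.
V constant ⇒ P ∝ T: V₂ = V₁; T₂ = T₁·(P₂/P₁) = 1240 K.
P constant ⇒ V ∝ T: P₃ = P₂; V₃ = V₂·(T₃/T₂) = 0.9011 L.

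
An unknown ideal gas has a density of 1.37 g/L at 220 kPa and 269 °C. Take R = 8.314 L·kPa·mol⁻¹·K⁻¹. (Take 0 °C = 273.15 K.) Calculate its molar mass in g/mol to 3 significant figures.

M ≈ 28.1 g/mol

ρ = PM/(RT) ⇒ M = ρRT/P = (1.37 × 8.314 × 542.1) / 220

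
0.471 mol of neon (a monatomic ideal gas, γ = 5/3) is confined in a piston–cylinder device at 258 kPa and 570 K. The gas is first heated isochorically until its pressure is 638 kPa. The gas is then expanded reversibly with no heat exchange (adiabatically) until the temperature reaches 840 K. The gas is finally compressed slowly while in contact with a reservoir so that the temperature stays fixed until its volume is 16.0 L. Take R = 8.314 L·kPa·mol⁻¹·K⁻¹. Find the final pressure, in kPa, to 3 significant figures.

P₄ ≈ 206 kPa

From PV = nRT: V₁ = nRT₁/P₁ = 8.651 L.
V constant ⇒ P ∝ T: V₂ = V₁; T₂ = T₁·(P₂/P₁) = 1410 K.
Adiabatic (γ = 5/3), T V^(γ−1) and P V^γ constant: P₃ = P₂·(T₃/T₂)^(γ/(γ−1)) = 174.9 kPa; V₃ = V₂·(T₂/T₃)^(1/(γ−1)) = 18.81 L.
Isothermal, so P V is constant: T₄ = T₃; P₄ = P₃·(V₃/V₄) = 205.6 kPa.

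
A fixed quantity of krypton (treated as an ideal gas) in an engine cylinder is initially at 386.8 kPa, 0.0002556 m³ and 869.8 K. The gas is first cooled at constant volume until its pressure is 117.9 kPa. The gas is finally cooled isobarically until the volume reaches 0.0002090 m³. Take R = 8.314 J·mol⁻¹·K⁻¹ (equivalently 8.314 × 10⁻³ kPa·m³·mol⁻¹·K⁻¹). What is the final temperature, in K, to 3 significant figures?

Isochoric, so P/T is constant: V₂ = V₁; T₂ = T₁·(P₂/P₁) = 265.1 K.
Isobaric, so V/T is constant: P₃ = P₂; T₃ = T₂·(V₃/V₂) = 216.8 K.

T₃ ≈ 217 K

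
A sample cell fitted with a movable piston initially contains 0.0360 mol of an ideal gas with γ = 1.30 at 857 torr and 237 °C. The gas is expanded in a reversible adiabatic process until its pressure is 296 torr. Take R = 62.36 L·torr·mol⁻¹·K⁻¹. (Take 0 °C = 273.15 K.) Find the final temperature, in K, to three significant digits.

T₂ ≈ 399 K

Convert: T₁ = 510.1 K.
From PV = nRT: V₁ = nRT₁/P₁ = 1.336 L.
Adiabatic (γ = 1.30), T V^(γ−1) and P V^γ constant: T₂ = T₁·(P₂/P₁)^((γ−1)/γ) = 399.2 K; V₂ = V₁·(P₁/P₂)^(1/γ) = 3.027 L.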